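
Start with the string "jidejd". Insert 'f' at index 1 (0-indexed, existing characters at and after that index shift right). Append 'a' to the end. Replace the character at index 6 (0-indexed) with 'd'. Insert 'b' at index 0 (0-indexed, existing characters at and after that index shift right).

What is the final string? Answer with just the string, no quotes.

Applying each edit step by step:
Start: "jidejd"
Op 1 (insert 'f' at idx 1): "jidejd" -> "jfidejd"
Op 2 (append 'a'): "jfidejd" -> "jfidejda"
Op 3 (replace idx 6: 'd' -> 'd'): "jfidejda" -> "jfidejda"
Op 4 (insert 'b' at idx 0): "jfidejda" -> "bjfidejda"

Answer: bjfidejda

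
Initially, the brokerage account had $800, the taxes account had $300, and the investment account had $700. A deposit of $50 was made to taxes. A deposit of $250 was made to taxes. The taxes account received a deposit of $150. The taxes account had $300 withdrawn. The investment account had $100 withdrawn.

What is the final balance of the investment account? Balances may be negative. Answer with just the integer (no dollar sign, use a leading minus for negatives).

Tracking account balances step by step:
Start: brokerage=800, taxes=300, investment=700
Event 1 (deposit 50 to taxes): taxes: 300 + 50 = 350. Balances: brokerage=800, taxes=350, investment=700
Event 2 (deposit 250 to taxes): taxes: 350 + 250 = 600. Balances: brokerage=800, taxes=600, investment=700
Event 3 (deposit 150 to taxes): taxes: 600 + 150 = 750. Balances: brokerage=800, taxes=750, investment=700
Event 4 (withdraw 300 from taxes): taxes: 750 - 300 = 450. Balances: brokerage=800, taxes=450, investment=700
Event 5 (withdraw 100 from investment): investment: 700 - 100 = 600. Balances: brokerage=800, taxes=450, investment=600

Final balance of investment: 600

Answer: 600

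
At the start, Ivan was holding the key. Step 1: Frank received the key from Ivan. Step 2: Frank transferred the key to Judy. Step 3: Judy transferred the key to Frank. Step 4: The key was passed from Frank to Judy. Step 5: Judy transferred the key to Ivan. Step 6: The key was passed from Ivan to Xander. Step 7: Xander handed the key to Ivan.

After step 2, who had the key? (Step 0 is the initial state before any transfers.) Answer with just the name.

Answer: Judy

Derivation:
Tracking the key holder through step 2:
After step 0 (start): Ivan
After step 1: Frank
After step 2: Judy

At step 2, the holder is Judy.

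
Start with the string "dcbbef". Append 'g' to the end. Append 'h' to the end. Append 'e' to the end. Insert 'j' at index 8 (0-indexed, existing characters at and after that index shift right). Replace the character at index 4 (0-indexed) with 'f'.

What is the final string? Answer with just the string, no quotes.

Applying each edit step by step:
Start: "dcbbef"
Op 1 (append 'g'): "dcbbef" -> "dcbbefg"
Op 2 (append 'h'): "dcbbefg" -> "dcbbefgh"
Op 3 (append 'e'): "dcbbefgh" -> "dcbbefghe"
Op 4 (insert 'j' at idx 8): "dcbbefghe" -> "dcbbefghje"
Op 5 (replace idx 4: 'e' -> 'f'): "dcbbefghje" -> "dcbbffghje"

Answer: dcbbffghje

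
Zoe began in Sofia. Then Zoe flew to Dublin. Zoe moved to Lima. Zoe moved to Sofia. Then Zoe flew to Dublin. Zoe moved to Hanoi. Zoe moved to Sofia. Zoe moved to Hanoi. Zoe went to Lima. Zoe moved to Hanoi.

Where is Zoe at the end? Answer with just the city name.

Tracking Zoe's location:
Start: Zoe is in Sofia.
After move 1: Sofia -> Dublin. Zoe is in Dublin.
After move 2: Dublin -> Lima. Zoe is in Lima.
After move 3: Lima -> Sofia. Zoe is in Sofia.
After move 4: Sofia -> Dublin. Zoe is in Dublin.
After move 5: Dublin -> Hanoi. Zoe is in Hanoi.
After move 6: Hanoi -> Sofia. Zoe is in Sofia.
After move 7: Sofia -> Hanoi. Zoe is in Hanoi.
After move 8: Hanoi -> Lima. Zoe is in Lima.
After move 9: Lima -> Hanoi. Zoe is in Hanoi.

Answer: Hanoi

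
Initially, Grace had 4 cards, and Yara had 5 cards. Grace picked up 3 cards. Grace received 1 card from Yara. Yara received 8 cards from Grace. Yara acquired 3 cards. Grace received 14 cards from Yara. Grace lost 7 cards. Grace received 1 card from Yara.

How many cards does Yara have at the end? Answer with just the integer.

Tracking counts step by step:
Start: Grace=4, Yara=5
Event 1 (Grace +3): Grace: 4 -> 7. State: Grace=7, Yara=5
Event 2 (Yara -> Grace, 1): Yara: 5 -> 4, Grace: 7 -> 8. State: Grace=8, Yara=4
Event 3 (Grace -> Yara, 8): Grace: 8 -> 0, Yara: 4 -> 12. State: Grace=0, Yara=12
Event 4 (Yara +3): Yara: 12 -> 15. State: Grace=0, Yara=15
Event 5 (Yara -> Grace, 14): Yara: 15 -> 1, Grace: 0 -> 14. State: Grace=14, Yara=1
Event 6 (Grace -7): Grace: 14 -> 7. State: Grace=7, Yara=1
Event 7 (Yara -> Grace, 1): Yara: 1 -> 0, Grace: 7 -> 8. State: Grace=8, Yara=0

Yara's final count: 0

Answer: 0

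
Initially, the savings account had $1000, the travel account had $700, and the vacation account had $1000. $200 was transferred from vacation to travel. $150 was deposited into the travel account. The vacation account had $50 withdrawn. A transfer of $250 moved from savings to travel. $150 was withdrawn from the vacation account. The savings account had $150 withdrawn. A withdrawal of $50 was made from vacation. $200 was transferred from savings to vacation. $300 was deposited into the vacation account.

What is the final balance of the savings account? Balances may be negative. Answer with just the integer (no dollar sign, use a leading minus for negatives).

Answer: 400

Derivation:
Tracking account balances step by step:
Start: savings=1000, travel=700, vacation=1000
Event 1 (transfer 200 vacation -> travel): vacation: 1000 - 200 = 800, travel: 700 + 200 = 900. Balances: savings=1000, travel=900, vacation=800
Event 2 (deposit 150 to travel): travel: 900 + 150 = 1050. Balances: savings=1000, travel=1050, vacation=800
Event 3 (withdraw 50 from vacation): vacation: 800 - 50 = 750. Balances: savings=1000, travel=1050, vacation=750
Event 4 (transfer 250 savings -> travel): savings: 1000 - 250 = 750, travel: 1050 + 250 = 1300. Balances: savings=750, travel=1300, vacation=750
Event 5 (withdraw 150 from vacation): vacation: 750 - 150 = 600. Balances: savings=750, travel=1300, vacation=600
Event 6 (withdraw 150 from savings): savings: 750 - 150 = 600. Balances: savings=600, travel=1300, vacation=600
Event 7 (withdraw 50 from vacation): vacation: 600 - 50 = 550. Balances: savings=600, travel=1300, vacation=550
Event 8 (transfer 200 savings -> vacation): savings: 600 - 200 = 400, vacation: 550 + 200 = 750. Balances: savings=400, travel=1300, vacation=750
Event 9 (deposit 300 to vacation): vacation: 750 + 300 = 1050. Balances: savings=400, travel=1300, vacation=1050

Final balance of savings: 400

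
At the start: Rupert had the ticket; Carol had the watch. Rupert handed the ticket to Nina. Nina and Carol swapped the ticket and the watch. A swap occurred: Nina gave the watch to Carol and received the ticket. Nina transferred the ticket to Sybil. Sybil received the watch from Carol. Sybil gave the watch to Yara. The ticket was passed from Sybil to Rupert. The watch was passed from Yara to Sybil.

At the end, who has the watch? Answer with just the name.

Answer: Sybil

Derivation:
Tracking all object holders:
Start: ticket:Rupert, watch:Carol
Event 1 (give ticket: Rupert -> Nina). State: ticket:Nina, watch:Carol
Event 2 (swap ticket<->watch: now ticket:Carol, watch:Nina). State: ticket:Carol, watch:Nina
Event 3 (swap watch<->ticket: now watch:Carol, ticket:Nina). State: ticket:Nina, watch:Carol
Event 4 (give ticket: Nina -> Sybil). State: ticket:Sybil, watch:Carol
Event 5 (give watch: Carol -> Sybil). State: ticket:Sybil, watch:Sybil
Event 6 (give watch: Sybil -> Yara). State: ticket:Sybil, watch:Yara
Event 7 (give ticket: Sybil -> Rupert). State: ticket:Rupert, watch:Yara
Event 8 (give watch: Yara -> Sybil). State: ticket:Rupert, watch:Sybil

Final state: ticket:Rupert, watch:Sybil
The watch is held by Sybil.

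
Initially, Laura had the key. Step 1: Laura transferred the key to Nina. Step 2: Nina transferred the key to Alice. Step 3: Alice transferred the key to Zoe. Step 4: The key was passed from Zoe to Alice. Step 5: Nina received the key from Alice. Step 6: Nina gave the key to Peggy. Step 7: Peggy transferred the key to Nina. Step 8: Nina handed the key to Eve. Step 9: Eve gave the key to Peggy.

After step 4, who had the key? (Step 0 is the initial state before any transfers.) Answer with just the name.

Tracking the key holder through step 4:
After step 0 (start): Laura
After step 1: Nina
After step 2: Alice
After step 3: Zoe
After step 4: Alice

At step 4, the holder is Alice.

Answer: Alice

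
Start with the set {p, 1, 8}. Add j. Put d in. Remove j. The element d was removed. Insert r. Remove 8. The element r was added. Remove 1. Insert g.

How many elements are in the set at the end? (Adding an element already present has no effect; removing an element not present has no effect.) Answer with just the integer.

Answer: 3

Derivation:
Tracking the set through each operation:
Start: {1, 8, p}
Event 1 (add j): added. Set: {1, 8, j, p}
Event 2 (add d): added. Set: {1, 8, d, j, p}
Event 3 (remove j): removed. Set: {1, 8, d, p}
Event 4 (remove d): removed. Set: {1, 8, p}
Event 5 (add r): added. Set: {1, 8, p, r}
Event 6 (remove 8): removed. Set: {1, p, r}
Event 7 (add r): already present, no change. Set: {1, p, r}
Event 8 (remove 1): removed. Set: {p, r}
Event 9 (add g): added. Set: {g, p, r}

Final set: {g, p, r} (size 3)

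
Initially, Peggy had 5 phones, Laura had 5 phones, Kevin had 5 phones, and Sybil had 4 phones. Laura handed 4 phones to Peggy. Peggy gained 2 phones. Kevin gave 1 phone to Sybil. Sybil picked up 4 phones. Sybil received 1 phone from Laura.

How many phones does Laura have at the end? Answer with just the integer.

Tracking counts step by step:
Start: Peggy=5, Laura=5, Kevin=5, Sybil=4
Event 1 (Laura -> Peggy, 4): Laura: 5 -> 1, Peggy: 5 -> 9. State: Peggy=9, Laura=1, Kevin=5, Sybil=4
Event 2 (Peggy +2): Peggy: 9 -> 11. State: Peggy=11, Laura=1, Kevin=5, Sybil=4
Event 3 (Kevin -> Sybil, 1): Kevin: 5 -> 4, Sybil: 4 -> 5. State: Peggy=11, Laura=1, Kevin=4, Sybil=5
Event 4 (Sybil +4): Sybil: 5 -> 9. State: Peggy=11, Laura=1, Kevin=4, Sybil=9
Event 5 (Laura -> Sybil, 1): Laura: 1 -> 0, Sybil: 9 -> 10. State: Peggy=11, Laura=0, Kevin=4, Sybil=10

Laura's final count: 0

Answer: 0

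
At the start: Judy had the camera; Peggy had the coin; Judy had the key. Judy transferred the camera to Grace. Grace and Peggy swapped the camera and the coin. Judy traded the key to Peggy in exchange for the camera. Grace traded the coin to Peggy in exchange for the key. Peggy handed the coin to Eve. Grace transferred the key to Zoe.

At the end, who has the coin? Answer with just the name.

Answer: Eve

Derivation:
Tracking all object holders:
Start: camera:Judy, coin:Peggy, key:Judy
Event 1 (give camera: Judy -> Grace). State: camera:Grace, coin:Peggy, key:Judy
Event 2 (swap camera<->coin: now camera:Peggy, coin:Grace). State: camera:Peggy, coin:Grace, key:Judy
Event 3 (swap key<->camera: now key:Peggy, camera:Judy). State: camera:Judy, coin:Grace, key:Peggy
Event 4 (swap coin<->key: now coin:Peggy, key:Grace). State: camera:Judy, coin:Peggy, key:Grace
Event 5 (give coin: Peggy -> Eve). State: camera:Judy, coin:Eve, key:Grace
Event 6 (give key: Grace -> Zoe). State: camera:Judy, coin:Eve, key:Zoe

Final state: camera:Judy, coin:Eve, key:Zoe
The coin is held by Eve.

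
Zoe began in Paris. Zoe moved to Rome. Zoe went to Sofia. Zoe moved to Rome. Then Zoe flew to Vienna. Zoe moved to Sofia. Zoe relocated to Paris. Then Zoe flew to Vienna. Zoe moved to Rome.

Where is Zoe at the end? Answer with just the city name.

Tracking Zoe's location:
Start: Zoe is in Paris.
After move 1: Paris -> Rome. Zoe is in Rome.
After move 2: Rome -> Sofia. Zoe is in Sofia.
After move 3: Sofia -> Rome. Zoe is in Rome.
After move 4: Rome -> Vienna. Zoe is in Vienna.
After move 5: Vienna -> Sofia. Zoe is in Sofia.
After move 6: Sofia -> Paris. Zoe is in Paris.
After move 7: Paris -> Vienna. Zoe is in Vienna.
After move 8: Vienna -> Rome. Zoe is in Rome.

Answer: Rome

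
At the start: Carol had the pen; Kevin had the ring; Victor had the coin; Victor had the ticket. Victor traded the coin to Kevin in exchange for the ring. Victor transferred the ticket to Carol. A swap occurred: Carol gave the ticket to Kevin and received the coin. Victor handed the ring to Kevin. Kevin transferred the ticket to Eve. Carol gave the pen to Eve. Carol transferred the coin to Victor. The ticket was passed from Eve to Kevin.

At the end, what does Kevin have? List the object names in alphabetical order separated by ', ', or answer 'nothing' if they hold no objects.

Tracking all object holders:
Start: pen:Carol, ring:Kevin, coin:Victor, ticket:Victor
Event 1 (swap coin<->ring: now coin:Kevin, ring:Victor). State: pen:Carol, ring:Victor, coin:Kevin, ticket:Victor
Event 2 (give ticket: Victor -> Carol). State: pen:Carol, ring:Victor, coin:Kevin, ticket:Carol
Event 3 (swap ticket<->coin: now ticket:Kevin, coin:Carol). State: pen:Carol, ring:Victor, coin:Carol, ticket:Kevin
Event 4 (give ring: Victor -> Kevin). State: pen:Carol, ring:Kevin, coin:Carol, ticket:Kevin
Event 5 (give ticket: Kevin -> Eve). State: pen:Carol, ring:Kevin, coin:Carol, ticket:Eve
Event 6 (give pen: Carol -> Eve). State: pen:Eve, ring:Kevin, coin:Carol, ticket:Eve
Event 7 (give coin: Carol -> Victor). State: pen:Eve, ring:Kevin, coin:Victor, ticket:Eve
Event 8 (give ticket: Eve -> Kevin). State: pen:Eve, ring:Kevin, coin:Victor, ticket:Kevin

Final state: pen:Eve, ring:Kevin, coin:Victor, ticket:Kevin
Kevin holds: ring, ticket.

Answer: ring, ticket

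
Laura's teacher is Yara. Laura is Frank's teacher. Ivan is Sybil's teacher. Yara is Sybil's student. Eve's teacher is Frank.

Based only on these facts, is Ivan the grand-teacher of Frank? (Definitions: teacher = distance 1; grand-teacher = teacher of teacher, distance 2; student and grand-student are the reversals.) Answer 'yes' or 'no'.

Answer: no

Derivation:
Reconstructing the teacher chain from the given facts:
  Ivan -> Sybil -> Yara -> Laura -> Frank -> Eve
(each arrow means 'teacher of the next')
Positions in the chain (0 = top):
  position of Ivan: 0
  position of Sybil: 1
  position of Yara: 2
  position of Laura: 3
  position of Frank: 4
  position of Eve: 5

Ivan is at position 0, Frank is at position 4; signed distance (j - i) = 4.
'grand-teacher' requires j - i = 2. Actual distance is 4, so the relation does NOT hold.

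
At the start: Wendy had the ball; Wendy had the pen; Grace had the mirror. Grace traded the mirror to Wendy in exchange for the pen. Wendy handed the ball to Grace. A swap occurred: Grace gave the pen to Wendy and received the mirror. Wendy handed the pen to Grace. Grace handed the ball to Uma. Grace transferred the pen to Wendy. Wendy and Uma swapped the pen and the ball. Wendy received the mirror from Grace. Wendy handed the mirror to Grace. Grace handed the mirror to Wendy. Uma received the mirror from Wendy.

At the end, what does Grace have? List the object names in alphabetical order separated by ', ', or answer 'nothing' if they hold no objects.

Answer: nothing

Derivation:
Tracking all object holders:
Start: ball:Wendy, pen:Wendy, mirror:Grace
Event 1 (swap mirror<->pen: now mirror:Wendy, pen:Grace). State: ball:Wendy, pen:Grace, mirror:Wendy
Event 2 (give ball: Wendy -> Grace). State: ball:Grace, pen:Grace, mirror:Wendy
Event 3 (swap pen<->mirror: now pen:Wendy, mirror:Grace). State: ball:Grace, pen:Wendy, mirror:Grace
Event 4 (give pen: Wendy -> Grace). State: ball:Grace, pen:Grace, mirror:Grace
Event 5 (give ball: Grace -> Uma). State: ball:Uma, pen:Grace, mirror:Grace
Event 6 (give pen: Grace -> Wendy). State: ball:Uma, pen:Wendy, mirror:Grace
Event 7 (swap pen<->ball: now pen:Uma, ball:Wendy). State: ball:Wendy, pen:Uma, mirror:Grace
Event 8 (give mirror: Grace -> Wendy). State: ball:Wendy, pen:Uma, mirror:Wendy
Event 9 (give mirror: Wendy -> Grace). State: ball:Wendy, pen:Uma, mirror:Grace
Event 10 (give mirror: Grace -> Wendy). State: ball:Wendy, pen:Uma, mirror:Wendy
Event 11 (give mirror: Wendy -> Uma). State: ball:Wendy, pen:Uma, mirror:Uma

Final state: ball:Wendy, pen:Uma, mirror:Uma
Grace holds: (nothing).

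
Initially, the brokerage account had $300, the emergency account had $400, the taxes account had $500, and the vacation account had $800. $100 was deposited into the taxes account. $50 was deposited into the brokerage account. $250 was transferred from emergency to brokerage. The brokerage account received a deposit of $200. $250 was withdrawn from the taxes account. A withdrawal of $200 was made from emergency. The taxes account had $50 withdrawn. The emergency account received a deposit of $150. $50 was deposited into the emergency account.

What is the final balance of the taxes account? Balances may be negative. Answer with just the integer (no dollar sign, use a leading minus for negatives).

Tracking account balances step by step:
Start: brokerage=300, emergency=400, taxes=500, vacation=800
Event 1 (deposit 100 to taxes): taxes: 500 + 100 = 600. Balances: brokerage=300, emergency=400, taxes=600, vacation=800
Event 2 (deposit 50 to brokerage): brokerage: 300 + 50 = 350. Balances: brokerage=350, emergency=400, taxes=600, vacation=800
Event 3 (transfer 250 emergency -> brokerage): emergency: 400 - 250 = 150, brokerage: 350 + 250 = 600. Balances: brokerage=600, emergency=150, taxes=600, vacation=800
Event 4 (deposit 200 to brokerage): brokerage: 600 + 200 = 800. Balances: brokerage=800, emergency=150, taxes=600, vacation=800
Event 5 (withdraw 250 from taxes): taxes: 600 - 250 = 350. Balances: brokerage=800, emergency=150, taxes=350, vacation=800
Event 6 (withdraw 200 from emergency): emergency: 150 - 200 = -50. Balances: brokerage=800, emergency=-50, taxes=350, vacation=800
Event 7 (withdraw 50 from taxes): taxes: 350 - 50 = 300. Balances: brokerage=800, emergency=-50, taxes=300, vacation=800
Event 8 (deposit 150 to emergency): emergency: -50 + 150 = 100. Balances: brokerage=800, emergency=100, taxes=300, vacation=800
Event 9 (deposit 50 to emergency): emergency: 100 + 50 = 150. Balances: brokerage=800, emergency=150, taxes=300, vacation=800

Final balance of taxes: 300

Answer: 300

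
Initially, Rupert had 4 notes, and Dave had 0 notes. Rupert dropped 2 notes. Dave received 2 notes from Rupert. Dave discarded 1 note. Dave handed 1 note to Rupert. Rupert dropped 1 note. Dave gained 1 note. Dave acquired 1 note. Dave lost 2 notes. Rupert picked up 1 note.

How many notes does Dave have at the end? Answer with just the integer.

Tracking counts step by step:
Start: Rupert=4, Dave=0
Event 1 (Rupert -2): Rupert: 4 -> 2. State: Rupert=2, Dave=0
Event 2 (Rupert -> Dave, 2): Rupert: 2 -> 0, Dave: 0 -> 2. State: Rupert=0, Dave=2
Event 3 (Dave -1): Dave: 2 -> 1. State: Rupert=0, Dave=1
Event 4 (Dave -> Rupert, 1): Dave: 1 -> 0, Rupert: 0 -> 1. State: Rupert=1, Dave=0
Event 5 (Rupert -1): Rupert: 1 -> 0. State: Rupert=0, Dave=0
Event 6 (Dave +1): Dave: 0 -> 1. State: Rupert=0, Dave=1
Event 7 (Dave +1): Dave: 1 -> 2. State: Rupert=0, Dave=2
Event 8 (Dave -2): Dave: 2 -> 0. State: Rupert=0, Dave=0
Event 9 (Rupert +1): Rupert: 0 -> 1. State: Rupert=1, Dave=0

Dave's final count: 0

Answer: 0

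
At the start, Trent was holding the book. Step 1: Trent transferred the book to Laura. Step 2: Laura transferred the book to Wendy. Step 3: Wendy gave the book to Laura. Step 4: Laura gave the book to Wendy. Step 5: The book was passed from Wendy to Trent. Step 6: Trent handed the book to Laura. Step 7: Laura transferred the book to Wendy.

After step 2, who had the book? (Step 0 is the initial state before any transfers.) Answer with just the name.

Answer: Wendy

Derivation:
Tracking the book holder through step 2:
After step 0 (start): Trent
After step 1: Laura
After step 2: Wendy

At step 2, the holder is Wendy.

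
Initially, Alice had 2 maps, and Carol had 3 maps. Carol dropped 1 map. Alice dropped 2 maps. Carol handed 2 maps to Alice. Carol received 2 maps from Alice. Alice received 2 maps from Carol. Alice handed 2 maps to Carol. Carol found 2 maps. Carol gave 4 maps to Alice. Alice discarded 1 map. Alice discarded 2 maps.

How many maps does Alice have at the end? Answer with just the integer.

Tracking counts step by step:
Start: Alice=2, Carol=3
Event 1 (Carol -1): Carol: 3 -> 2. State: Alice=2, Carol=2
Event 2 (Alice -2): Alice: 2 -> 0. State: Alice=0, Carol=2
Event 3 (Carol -> Alice, 2): Carol: 2 -> 0, Alice: 0 -> 2. State: Alice=2, Carol=0
Event 4 (Alice -> Carol, 2): Alice: 2 -> 0, Carol: 0 -> 2. State: Alice=0, Carol=2
Event 5 (Carol -> Alice, 2): Carol: 2 -> 0, Alice: 0 -> 2. State: Alice=2, Carol=0
Event 6 (Alice -> Carol, 2): Alice: 2 -> 0, Carol: 0 -> 2. State: Alice=0, Carol=2
Event 7 (Carol +2): Carol: 2 -> 4. State: Alice=0, Carol=4
Event 8 (Carol -> Alice, 4): Carol: 4 -> 0, Alice: 0 -> 4. State: Alice=4, Carol=0
Event 9 (Alice -1): Alice: 4 -> 3. State: Alice=3, Carol=0
Event 10 (Alice -2): Alice: 3 -> 1. State: Alice=1, Carol=0

Alice's final count: 1

Answer: 1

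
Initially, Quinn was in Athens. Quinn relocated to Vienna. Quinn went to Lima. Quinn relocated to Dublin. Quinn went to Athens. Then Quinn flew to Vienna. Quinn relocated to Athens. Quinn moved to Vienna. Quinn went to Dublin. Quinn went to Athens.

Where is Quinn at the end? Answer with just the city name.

Tracking Quinn's location:
Start: Quinn is in Athens.
After move 1: Athens -> Vienna. Quinn is in Vienna.
After move 2: Vienna -> Lima. Quinn is in Lima.
After move 3: Lima -> Dublin. Quinn is in Dublin.
After move 4: Dublin -> Athens. Quinn is in Athens.
After move 5: Athens -> Vienna. Quinn is in Vienna.
After move 6: Vienna -> Athens. Quinn is in Athens.
After move 7: Athens -> Vienna. Quinn is in Vienna.
After move 8: Vienna -> Dublin. Quinn is in Dublin.
After move 9: Dublin -> Athens. Quinn is in Athens.

Answer: Athens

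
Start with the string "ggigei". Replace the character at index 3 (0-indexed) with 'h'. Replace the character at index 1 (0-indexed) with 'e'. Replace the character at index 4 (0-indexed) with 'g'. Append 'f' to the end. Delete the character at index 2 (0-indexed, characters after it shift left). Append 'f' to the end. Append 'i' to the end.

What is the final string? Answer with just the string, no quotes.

Answer: gehgiffi

Derivation:
Applying each edit step by step:
Start: "ggigei"
Op 1 (replace idx 3: 'g' -> 'h'): "ggigei" -> "ggihei"
Op 2 (replace idx 1: 'g' -> 'e'): "ggihei" -> "geihei"
Op 3 (replace idx 4: 'e' -> 'g'): "geihei" -> "geihgi"
Op 4 (append 'f'): "geihgi" -> "geihgif"
Op 5 (delete idx 2 = 'i'): "geihgif" -> "gehgif"
Op 6 (append 'f'): "gehgif" -> "gehgiff"
Op 7 (append 'i'): "gehgiff" -> "gehgiffi"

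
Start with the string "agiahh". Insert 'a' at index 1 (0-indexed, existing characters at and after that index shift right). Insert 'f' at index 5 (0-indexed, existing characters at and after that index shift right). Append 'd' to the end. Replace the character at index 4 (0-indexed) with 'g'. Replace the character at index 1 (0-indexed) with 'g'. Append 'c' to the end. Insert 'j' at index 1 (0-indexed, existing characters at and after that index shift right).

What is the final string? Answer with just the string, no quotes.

Answer: ajggigfhhdc

Derivation:
Applying each edit step by step:
Start: "agiahh"
Op 1 (insert 'a' at idx 1): "agiahh" -> "aagiahh"
Op 2 (insert 'f' at idx 5): "aagiahh" -> "aagiafhh"
Op 3 (append 'd'): "aagiafhh" -> "aagiafhhd"
Op 4 (replace idx 4: 'a' -> 'g'): "aagiafhhd" -> "aagigfhhd"
Op 5 (replace idx 1: 'a' -> 'g'): "aagigfhhd" -> "aggigfhhd"
Op 6 (append 'c'): "aggigfhhd" -> "aggigfhhdc"
Op 7 (insert 'j' at idx 1): "aggigfhhdc" -> "ajggigfhhdc"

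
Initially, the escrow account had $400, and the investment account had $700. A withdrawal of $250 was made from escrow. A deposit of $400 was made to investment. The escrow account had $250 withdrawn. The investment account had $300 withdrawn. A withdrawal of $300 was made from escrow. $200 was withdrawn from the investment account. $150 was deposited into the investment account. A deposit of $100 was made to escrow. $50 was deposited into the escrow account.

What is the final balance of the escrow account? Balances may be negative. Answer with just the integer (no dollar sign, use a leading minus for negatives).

Tracking account balances step by step:
Start: escrow=400, investment=700
Event 1 (withdraw 250 from escrow): escrow: 400 - 250 = 150. Balances: escrow=150, investment=700
Event 2 (deposit 400 to investment): investment: 700 + 400 = 1100. Balances: escrow=150, investment=1100
Event 3 (withdraw 250 from escrow): escrow: 150 - 250 = -100. Balances: escrow=-100, investment=1100
Event 4 (withdraw 300 from investment): investment: 1100 - 300 = 800. Balances: escrow=-100, investment=800
Event 5 (withdraw 300 from escrow): escrow: -100 - 300 = -400. Balances: escrow=-400, investment=800
Event 6 (withdraw 200 from investment): investment: 800 - 200 = 600. Balances: escrow=-400, investment=600
Event 7 (deposit 150 to investment): investment: 600 + 150 = 750. Balances: escrow=-400, investment=750
Event 8 (deposit 100 to escrow): escrow: -400 + 100 = -300. Balances: escrow=-300, investment=750
Event 9 (deposit 50 to escrow): escrow: -300 + 50 = -250. Balances: escrow=-250, investment=750

Final balance of escrow: -250

Answer: -250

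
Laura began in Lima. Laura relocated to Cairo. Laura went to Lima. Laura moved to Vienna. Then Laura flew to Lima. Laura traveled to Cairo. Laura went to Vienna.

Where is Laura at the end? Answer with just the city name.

Tracking Laura's location:
Start: Laura is in Lima.
After move 1: Lima -> Cairo. Laura is in Cairo.
After move 2: Cairo -> Lima. Laura is in Lima.
After move 3: Lima -> Vienna. Laura is in Vienna.
After move 4: Vienna -> Lima. Laura is in Lima.
After move 5: Lima -> Cairo. Laura is in Cairo.
After move 6: Cairo -> Vienna. Laura is in Vienna.

Answer: Vienna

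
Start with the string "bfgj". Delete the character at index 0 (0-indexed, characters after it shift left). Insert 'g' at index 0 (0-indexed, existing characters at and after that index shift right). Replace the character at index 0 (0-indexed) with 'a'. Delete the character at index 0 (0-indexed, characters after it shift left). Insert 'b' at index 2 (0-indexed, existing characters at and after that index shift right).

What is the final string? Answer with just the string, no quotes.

Answer: fgbj

Derivation:
Applying each edit step by step:
Start: "bfgj"
Op 1 (delete idx 0 = 'b'): "bfgj" -> "fgj"
Op 2 (insert 'g' at idx 0): "fgj" -> "gfgj"
Op 3 (replace idx 0: 'g' -> 'a'): "gfgj" -> "afgj"
Op 4 (delete idx 0 = 'a'): "afgj" -> "fgj"
Op 5 (insert 'b' at idx 2): "fgj" -> "fgbj"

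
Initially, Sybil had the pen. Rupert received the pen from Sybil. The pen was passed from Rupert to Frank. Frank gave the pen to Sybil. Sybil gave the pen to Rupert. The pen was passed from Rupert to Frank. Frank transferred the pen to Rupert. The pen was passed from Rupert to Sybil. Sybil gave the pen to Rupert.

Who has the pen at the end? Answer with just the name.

Tracking the pen through each event:
Start: Sybil has the pen.
After event 1: Rupert has the pen.
After event 2: Frank has the pen.
After event 3: Sybil has the pen.
After event 4: Rupert has the pen.
After event 5: Frank has the pen.
After event 6: Rupert has the pen.
After event 7: Sybil has the pen.
After event 8: Rupert has the pen.

Answer: Rupert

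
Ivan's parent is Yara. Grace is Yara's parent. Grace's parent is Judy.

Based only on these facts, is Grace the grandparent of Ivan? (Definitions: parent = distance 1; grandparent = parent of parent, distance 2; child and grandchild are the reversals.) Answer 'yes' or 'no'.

Reconstructing the parent chain from the given facts:
  Judy -> Grace -> Yara -> Ivan
(each arrow means 'parent of the next')
Positions in the chain (0 = top):
  position of Judy: 0
  position of Grace: 1
  position of Yara: 2
  position of Ivan: 3

Grace is at position 1, Ivan is at position 3; signed distance (j - i) = 2.
'grandparent' requires j - i = 2. Actual distance is 2, so the relation HOLDS.

Answer: yes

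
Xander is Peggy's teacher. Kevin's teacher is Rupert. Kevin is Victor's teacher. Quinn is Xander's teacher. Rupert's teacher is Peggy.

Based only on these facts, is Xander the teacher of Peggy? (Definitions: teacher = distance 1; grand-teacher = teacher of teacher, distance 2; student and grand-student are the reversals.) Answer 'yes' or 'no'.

Reconstructing the teacher chain from the given facts:
  Quinn -> Xander -> Peggy -> Rupert -> Kevin -> Victor
(each arrow means 'teacher of the next')
Positions in the chain (0 = top):
  position of Quinn: 0
  position of Xander: 1
  position of Peggy: 2
  position of Rupert: 3
  position of Kevin: 4
  position of Victor: 5

Xander is at position 1, Peggy is at position 2; signed distance (j - i) = 1.
'teacher' requires j - i = 1. Actual distance is 1, so the relation HOLDS.

Answer: yes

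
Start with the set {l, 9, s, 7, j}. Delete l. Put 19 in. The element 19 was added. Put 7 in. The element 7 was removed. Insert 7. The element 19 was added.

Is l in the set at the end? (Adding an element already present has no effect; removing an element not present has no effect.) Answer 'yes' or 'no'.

Answer: no

Derivation:
Tracking the set through each operation:
Start: {7, 9, j, l, s}
Event 1 (remove l): removed. Set: {7, 9, j, s}
Event 2 (add 19): added. Set: {19, 7, 9, j, s}
Event 3 (add 19): already present, no change. Set: {19, 7, 9, j, s}
Event 4 (add 7): already present, no change. Set: {19, 7, 9, j, s}
Event 5 (remove 7): removed. Set: {19, 9, j, s}
Event 6 (add 7): added. Set: {19, 7, 9, j, s}
Event 7 (add 19): already present, no change. Set: {19, 7, 9, j, s}

Final set: {19, 7, 9, j, s} (size 5)
l is NOT in the final set.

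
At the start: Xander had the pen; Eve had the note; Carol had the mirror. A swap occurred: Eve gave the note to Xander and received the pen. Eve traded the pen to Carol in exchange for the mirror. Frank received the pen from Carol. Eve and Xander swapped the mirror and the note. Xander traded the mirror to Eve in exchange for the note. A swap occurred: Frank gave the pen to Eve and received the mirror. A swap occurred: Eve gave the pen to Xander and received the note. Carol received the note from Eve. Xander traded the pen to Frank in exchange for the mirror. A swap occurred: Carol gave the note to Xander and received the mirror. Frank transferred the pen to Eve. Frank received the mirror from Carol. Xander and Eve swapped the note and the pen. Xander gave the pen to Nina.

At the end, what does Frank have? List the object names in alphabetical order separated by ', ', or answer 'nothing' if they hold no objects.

Answer: mirror

Derivation:
Tracking all object holders:
Start: pen:Xander, note:Eve, mirror:Carol
Event 1 (swap note<->pen: now note:Xander, pen:Eve). State: pen:Eve, note:Xander, mirror:Carol
Event 2 (swap pen<->mirror: now pen:Carol, mirror:Eve). State: pen:Carol, note:Xander, mirror:Eve
Event 3 (give pen: Carol -> Frank). State: pen:Frank, note:Xander, mirror:Eve
Event 4 (swap mirror<->note: now mirror:Xander, note:Eve). State: pen:Frank, note:Eve, mirror:Xander
Event 5 (swap mirror<->note: now mirror:Eve, note:Xander). State: pen:Frank, note:Xander, mirror:Eve
Event 6 (swap pen<->mirror: now pen:Eve, mirror:Frank). State: pen:Eve, note:Xander, mirror:Frank
Event 7 (swap pen<->note: now pen:Xander, note:Eve). State: pen:Xander, note:Eve, mirror:Frank
Event 8 (give note: Eve -> Carol). State: pen:Xander, note:Carol, mirror:Frank
Event 9 (swap pen<->mirror: now pen:Frank, mirror:Xander). State: pen:Frank, note:Carol, mirror:Xander
Event 10 (swap note<->mirror: now note:Xander, mirror:Carol). State: pen:Frank, note:Xander, mirror:Carol
Event 11 (give pen: Frank -> Eve). State: pen:Eve, note:Xander, mirror:Carol
Event 12 (give mirror: Carol -> Frank). State: pen:Eve, note:Xander, mirror:Frank
Event 13 (swap note<->pen: now note:Eve, pen:Xander). State: pen:Xander, note:Eve, mirror:Frank
Event 14 (give pen: Xander -> Nina). State: pen:Nina, note:Eve, mirror:Frank

Final state: pen:Nina, note:Eve, mirror:Frank
Frank holds: mirror.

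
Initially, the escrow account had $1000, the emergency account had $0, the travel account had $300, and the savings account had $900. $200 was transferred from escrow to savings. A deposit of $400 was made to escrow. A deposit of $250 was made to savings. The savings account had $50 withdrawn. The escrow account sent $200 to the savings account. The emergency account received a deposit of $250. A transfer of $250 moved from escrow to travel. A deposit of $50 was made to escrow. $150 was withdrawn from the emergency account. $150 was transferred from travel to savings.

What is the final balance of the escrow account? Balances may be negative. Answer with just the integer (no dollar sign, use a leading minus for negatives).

Tracking account balances step by step:
Start: escrow=1000, emergency=0, travel=300, savings=900
Event 1 (transfer 200 escrow -> savings): escrow: 1000 - 200 = 800, savings: 900 + 200 = 1100. Balances: escrow=800, emergency=0, travel=300, savings=1100
Event 2 (deposit 400 to escrow): escrow: 800 + 400 = 1200. Balances: escrow=1200, emergency=0, travel=300, savings=1100
Event 3 (deposit 250 to savings): savings: 1100 + 250 = 1350. Balances: escrow=1200, emergency=0, travel=300, savings=1350
Event 4 (withdraw 50 from savings): savings: 1350 - 50 = 1300. Balances: escrow=1200, emergency=0, travel=300, savings=1300
Event 5 (transfer 200 escrow -> savings): escrow: 1200 - 200 = 1000, savings: 1300 + 200 = 1500. Balances: escrow=1000, emergency=0, travel=300, savings=1500
Event 6 (deposit 250 to emergency): emergency: 0 + 250 = 250. Balances: escrow=1000, emergency=250, travel=300, savings=1500
Event 7 (transfer 250 escrow -> travel): escrow: 1000 - 250 = 750, travel: 300 + 250 = 550. Balances: escrow=750, emergency=250, travel=550, savings=1500
Event 8 (deposit 50 to escrow): escrow: 750 + 50 = 800. Balances: escrow=800, emergency=250, travel=550, savings=1500
Event 9 (withdraw 150 from emergency): emergency: 250 - 150 = 100. Balances: escrow=800, emergency=100, travel=550, savings=1500
Event 10 (transfer 150 travel -> savings): travel: 550 - 150 = 400, savings: 1500 + 150 = 1650. Balances: escrow=800, emergency=100, travel=400, savings=1650

Final balance of escrow: 800

Answer: 800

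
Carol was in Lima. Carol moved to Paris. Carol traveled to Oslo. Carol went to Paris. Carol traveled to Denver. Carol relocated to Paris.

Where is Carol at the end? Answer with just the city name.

Answer: Paris

Derivation:
Tracking Carol's location:
Start: Carol is in Lima.
After move 1: Lima -> Paris. Carol is in Paris.
After move 2: Paris -> Oslo. Carol is in Oslo.
After move 3: Oslo -> Paris. Carol is in Paris.
After move 4: Paris -> Denver. Carol is in Denver.
After move 5: Denver -> Paris. Carol is in Paris.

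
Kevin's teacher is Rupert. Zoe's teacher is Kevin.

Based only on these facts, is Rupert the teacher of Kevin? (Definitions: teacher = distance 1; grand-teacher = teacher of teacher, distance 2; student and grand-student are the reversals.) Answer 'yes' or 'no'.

Answer: yes

Derivation:
Reconstructing the teacher chain from the given facts:
  Rupert -> Kevin -> Zoe
(each arrow means 'teacher of the next')
Positions in the chain (0 = top):
  position of Rupert: 0
  position of Kevin: 1
  position of Zoe: 2

Rupert is at position 0, Kevin is at position 1; signed distance (j - i) = 1.
'teacher' requires j - i = 1. Actual distance is 1, so the relation HOLDS.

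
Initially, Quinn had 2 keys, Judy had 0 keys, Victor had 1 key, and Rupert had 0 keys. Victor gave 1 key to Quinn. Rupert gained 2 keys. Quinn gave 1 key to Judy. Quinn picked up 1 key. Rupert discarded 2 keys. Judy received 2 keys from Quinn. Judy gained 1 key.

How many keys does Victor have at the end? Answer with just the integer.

Answer: 0

Derivation:
Tracking counts step by step:
Start: Quinn=2, Judy=0, Victor=1, Rupert=0
Event 1 (Victor -> Quinn, 1): Victor: 1 -> 0, Quinn: 2 -> 3. State: Quinn=3, Judy=0, Victor=0, Rupert=0
Event 2 (Rupert +2): Rupert: 0 -> 2. State: Quinn=3, Judy=0, Victor=0, Rupert=2
Event 3 (Quinn -> Judy, 1): Quinn: 3 -> 2, Judy: 0 -> 1. State: Quinn=2, Judy=1, Victor=0, Rupert=2
Event 4 (Quinn +1): Quinn: 2 -> 3. State: Quinn=3, Judy=1, Victor=0, Rupert=2
Event 5 (Rupert -2): Rupert: 2 -> 0. State: Quinn=3, Judy=1, Victor=0, Rupert=0
Event 6 (Quinn -> Judy, 2): Quinn: 3 -> 1, Judy: 1 -> 3. State: Quinn=1, Judy=3, Victor=0, Rupert=0
Event 7 (Judy +1): Judy: 3 -> 4. State: Quinn=1, Judy=4, Victor=0, Rupert=0

Victor's final count: 0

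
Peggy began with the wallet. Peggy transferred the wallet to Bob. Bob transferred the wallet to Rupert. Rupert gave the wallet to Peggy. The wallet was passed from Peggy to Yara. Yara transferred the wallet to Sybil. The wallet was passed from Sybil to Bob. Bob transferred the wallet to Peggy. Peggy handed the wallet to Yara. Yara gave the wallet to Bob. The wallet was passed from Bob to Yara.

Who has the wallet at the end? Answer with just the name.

Tracking the wallet through each event:
Start: Peggy has the wallet.
After event 1: Bob has the wallet.
After event 2: Rupert has the wallet.
After event 3: Peggy has the wallet.
After event 4: Yara has the wallet.
After event 5: Sybil has the wallet.
After event 6: Bob has the wallet.
After event 7: Peggy has the wallet.
After event 8: Yara has the wallet.
After event 9: Bob has the wallet.
After event 10: Yara has the wallet.

Answer: Yara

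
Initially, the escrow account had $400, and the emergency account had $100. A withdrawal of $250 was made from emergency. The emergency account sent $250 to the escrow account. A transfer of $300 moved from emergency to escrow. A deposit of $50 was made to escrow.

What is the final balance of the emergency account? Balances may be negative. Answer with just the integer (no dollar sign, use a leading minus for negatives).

Answer: -700

Derivation:
Tracking account balances step by step:
Start: escrow=400, emergency=100
Event 1 (withdraw 250 from emergency): emergency: 100 - 250 = -150. Balances: escrow=400, emergency=-150
Event 2 (transfer 250 emergency -> escrow): emergency: -150 - 250 = -400, escrow: 400 + 250 = 650. Balances: escrow=650, emergency=-400
Event 3 (transfer 300 emergency -> escrow): emergency: -400 - 300 = -700, escrow: 650 + 300 = 950. Balances: escrow=950, emergency=-700
Event 4 (deposit 50 to escrow): escrow: 950 + 50 = 1000. Balances: escrow=1000, emergency=-700

Final balance of emergency: -700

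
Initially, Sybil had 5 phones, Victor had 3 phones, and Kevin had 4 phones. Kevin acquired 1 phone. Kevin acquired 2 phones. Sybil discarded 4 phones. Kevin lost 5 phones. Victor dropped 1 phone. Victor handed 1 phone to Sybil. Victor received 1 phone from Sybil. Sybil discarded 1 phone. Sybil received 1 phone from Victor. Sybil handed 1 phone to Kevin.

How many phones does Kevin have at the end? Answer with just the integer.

Tracking counts step by step:
Start: Sybil=5, Victor=3, Kevin=4
Event 1 (Kevin +1): Kevin: 4 -> 5. State: Sybil=5, Victor=3, Kevin=5
Event 2 (Kevin +2): Kevin: 5 -> 7. State: Sybil=5, Victor=3, Kevin=7
Event 3 (Sybil -4): Sybil: 5 -> 1. State: Sybil=1, Victor=3, Kevin=7
Event 4 (Kevin -5): Kevin: 7 -> 2. State: Sybil=1, Victor=3, Kevin=2
Event 5 (Victor -1): Victor: 3 -> 2. State: Sybil=1, Victor=2, Kevin=2
Event 6 (Victor -> Sybil, 1): Victor: 2 -> 1, Sybil: 1 -> 2. State: Sybil=2, Victor=1, Kevin=2
Event 7 (Sybil -> Victor, 1): Sybil: 2 -> 1, Victor: 1 -> 2. State: Sybil=1, Victor=2, Kevin=2
Event 8 (Sybil -1): Sybil: 1 -> 0. State: Sybil=0, Victor=2, Kevin=2
Event 9 (Victor -> Sybil, 1): Victor: 2 -> 1, Sybil: 0 -> 1. State: Sybil=1, Victor=1, Kevin=2
Event 10 (Sybil -> Kevin, 1): Sybil: 1 -> 0, Kevin: 2 -> 3. State: Sybil=0, Victor=1, Kevin=3

Kevin's final count: 3

Answer: 3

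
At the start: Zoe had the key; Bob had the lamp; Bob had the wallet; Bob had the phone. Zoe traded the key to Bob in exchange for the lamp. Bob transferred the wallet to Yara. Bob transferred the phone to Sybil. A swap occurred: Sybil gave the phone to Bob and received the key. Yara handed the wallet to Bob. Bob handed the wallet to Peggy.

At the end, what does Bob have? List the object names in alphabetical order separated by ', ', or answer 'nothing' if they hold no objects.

Tracking all object holders:
Start: key:Zoe, lamp:Bob, wallet:Bob, phone:Bob
Event 1 (swap key<->lamp: now key:Bob, lamp:Zoe). State: key:Bob, lamp:Zoe, wallet:Bob, phone:Bob
Event 2 (give wallet: Bob -> Yara). State: key:Bob, lamp:Zoe, wallet:Yara, phone:Bob
Event 3 (give phone: Bob -> Sybil). State: key:Bob, lamp:Zoe, wallet:Yara, phone:Sybil
Event 4 (swap phone<->key: now phone:Bob, key:Sybil). State: key:Sybil, lamp:Zoe, wallet:Yara, phone:Bob
Event 5 (give wallet: Yara -> Bob). State: key:Sybil, lamp:Zoe, wallet:Bob, phone:Bob
Event 6 (give wallet: Bob -> Peggy). State: key:Sybil, lamp:Zoe, wallet:Peggy, phone:Bob

Final state: key:Sybil, lamp:Zoe, wallet:Peggy, phone:Bob
Bob holds: phone.

Answer: phone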